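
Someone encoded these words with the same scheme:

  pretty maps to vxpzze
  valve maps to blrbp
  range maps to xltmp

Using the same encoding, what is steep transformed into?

yzppv

The shift depends on letter class: consonant p→v is +6, but vowel e→p is +11. The rule splits by letter class: vowels +11, consonants +6.
Applying it to steep: s(cons)+6=y, t(cons)+6=z, e(vowel)+11=p, e(vowel)+11=p, p(cons)+6=v.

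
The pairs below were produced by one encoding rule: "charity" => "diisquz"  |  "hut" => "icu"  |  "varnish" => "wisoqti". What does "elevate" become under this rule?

The shift depends on letter class: consonant c→d is +1, but vowel a→i is +8. Two shifts are in play — +8 for a/e/i/o/u, +1 for every other letter.
Applying it to elevate: e(vowel)+8=m, l(cons)+1=m, e(vowel)+8=m, v(cons)+1=w, a(vowel)+8=i, t(cons)+1=u, e(vowel)+8=m.

mmmwium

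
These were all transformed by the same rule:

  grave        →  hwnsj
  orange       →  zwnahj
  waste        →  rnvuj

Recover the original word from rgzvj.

whose

g(6)→h(7) and r(17)→w(22) fit y≡25x+13 (mod 26); the inverse of 25 mod 26 is 25. This is an affine cipher: with a=0,…,z=25, each position x becomes (25x+13) mod 26.
Decoding rgzvj: r(17)→25·(17−13)≡22=w; g(6)→25·(6−13)≡7=h; z(25)→25·(25−13)≡14=o; v(21)→25·(21−13)≡18=s; j(9)→25·(9−13)≡4=e (all mod 26).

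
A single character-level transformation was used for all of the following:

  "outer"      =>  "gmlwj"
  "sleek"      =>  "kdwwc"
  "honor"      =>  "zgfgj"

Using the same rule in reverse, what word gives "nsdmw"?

value

Compare letters: o→g is +18, u→m is +18, t→l is +18 — a constant shift. Every letter moves 18 places later in the alphabet, wrapping around z→a.
Reversing it on nsdmw: n−18=v, s−18=a, d−18=l, m−18=u, w−18=e.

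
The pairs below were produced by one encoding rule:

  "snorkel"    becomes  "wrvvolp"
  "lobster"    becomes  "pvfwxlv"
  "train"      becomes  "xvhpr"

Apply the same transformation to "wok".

The shift depends on letter class: consonant s→w is +4, but vowel o→v is +7. The rule splits by letter class: vowels +7, consonants +4.
Applying it to wok: w(cons)+4=a, o(vowel)+7=v, k(cons)+4=o.

avo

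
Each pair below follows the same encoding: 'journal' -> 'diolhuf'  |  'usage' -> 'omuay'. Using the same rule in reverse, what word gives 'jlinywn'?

protect

Every letter moves 20 places later in the alphabet, wrapping around z→a.
Decoding jlinywn: j−20=p, l−20=r, i−20=o, n−20=t, y−20=e, w−20=c, n−20=t.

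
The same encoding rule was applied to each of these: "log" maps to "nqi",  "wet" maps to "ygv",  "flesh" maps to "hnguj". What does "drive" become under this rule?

ftkxg

Every letter moves 2 places later in the alphabet, wrapping around z→a.
On drive: d+2=f, r+2=t, i+2=k, v+2=x, e+2=g.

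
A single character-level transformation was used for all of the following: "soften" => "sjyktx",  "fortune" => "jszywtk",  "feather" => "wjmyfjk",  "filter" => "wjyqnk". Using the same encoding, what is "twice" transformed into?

jhnby

The output letters match the input read backwards, each shifted +5: soften reversed is netfos. Read the word backwards and shift each letter +5.
On twice: reverse → eciwt; then shift: e+5=j, c+5=h, i+5=n, w+5=b, t+5=y.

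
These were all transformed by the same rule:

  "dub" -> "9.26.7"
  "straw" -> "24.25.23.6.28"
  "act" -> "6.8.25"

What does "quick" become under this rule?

22.26.14.8.16

d is letter #4 and maps to 9: an offset of 5. Letters become their 1-based position plus 5 (so a→6, b→7, …).
On quick: q=17→22, u=21→26, i=9→14, c=3→8, k=11→16.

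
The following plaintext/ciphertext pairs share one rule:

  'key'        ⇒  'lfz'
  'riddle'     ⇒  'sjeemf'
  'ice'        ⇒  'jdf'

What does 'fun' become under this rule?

gvo

Compare letters: k→l is +1, e→f is +1, y→z is +1 — a constant shift. It's a constant shift of +1 (ROT1).
For fun: f+1=g, u+1=v, n+1=o.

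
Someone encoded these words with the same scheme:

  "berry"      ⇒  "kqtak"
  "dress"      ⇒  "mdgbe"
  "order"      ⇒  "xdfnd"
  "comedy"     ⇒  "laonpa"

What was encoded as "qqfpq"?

hedge

A repeating key of period 3 is used — shifts +9, +12, +2 over and over.
Undoing it on qqfpq: q−9=h, q−12=e, f−2=d, p−9=g, q−12=e.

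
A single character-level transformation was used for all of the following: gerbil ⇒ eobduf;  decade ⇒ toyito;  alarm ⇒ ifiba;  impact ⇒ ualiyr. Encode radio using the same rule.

bituq

g(6)→e(4) and e(4)→o(14) fit y≡21x+8 (mod 26); the inverse of 21 mod 26 is 5. This is an affine cipher: with a=0,…,z=25, each position x becomes (21x+8) mod 26.
For radio: r(17)→21·17+8≡1=b; a(0)→21·0+8≡8=i; d(3)→21·3+8≡19=t; i(8)→21·8+8≡20=u; o(14)→21·14+8≡16=q (all mod 26).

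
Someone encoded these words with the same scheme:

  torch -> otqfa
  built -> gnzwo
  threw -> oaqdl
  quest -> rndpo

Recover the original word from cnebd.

Treating letters as 0–25, the rule is x ↦ 25x + 7 (mod 26).
Undoing it on cnebd: c(2)→25·(2−7)≡5=f; n(13)→25·(13−7)≡20=u; e(4)→25·(4−7)≡3=d; b(1)→25·(1−7)≡6=g; d(3)→25·(3−7)≡4=e (all mod 26).

fudge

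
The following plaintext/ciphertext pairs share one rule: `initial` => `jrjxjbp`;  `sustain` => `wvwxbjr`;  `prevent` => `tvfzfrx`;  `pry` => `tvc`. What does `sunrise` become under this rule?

The rule splits by letter class: vowels +1, consonants +4.
Applying it to sunrise: s(cons)+4=w, u(vowel)+1=v, n(cons)+4=r, r(cons)+4=v, i(vowel)+1=j, s(cons)+4=w, e(vowel)+1=f.

wvrvjwf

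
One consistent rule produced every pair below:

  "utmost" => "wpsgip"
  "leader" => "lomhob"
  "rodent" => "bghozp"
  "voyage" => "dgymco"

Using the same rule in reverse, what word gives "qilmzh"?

Each letter's alphabet position (a=0..z=25) is mapped through 7·x+12 mod 26 — an affine cipher.
Undoing it on qilmzh: q(16)→15·(16−12)≡8=i; i(8)→15·(8−12)≡18=s; l(11)→15·(11−12)≡11=l; m(12)→15·(12−12)≡0=a; z(25)→15·(25−12)≡13=n; h(7)→15·(7−12)≡3=d (all mod 26).

island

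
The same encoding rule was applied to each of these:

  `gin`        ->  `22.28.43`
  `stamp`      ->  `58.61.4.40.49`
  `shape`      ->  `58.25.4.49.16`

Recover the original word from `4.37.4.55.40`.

alarm

The formula is n = 3×(alphabet index, a=1) + 1.
Undoing it on 4.37.4.55.40: 4→(4−1)÷3=1=a, 37→(37−1)÷3=12=l, 4→(4−1)÷3=1=a, 55→(55−1)÷3=18=r, 40→(40−1)÷3=13=m.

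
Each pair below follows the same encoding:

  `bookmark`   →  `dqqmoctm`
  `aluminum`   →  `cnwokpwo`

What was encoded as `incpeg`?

Every letter moves 2 places later in the alphabet, wrapping around z→a.
Decoding incpeg: i−2=g, n−2=l, c−2=a, p−2=n, e−2=c, g−2=e.

glance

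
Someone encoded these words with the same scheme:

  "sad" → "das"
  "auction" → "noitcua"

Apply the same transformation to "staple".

elpats

The output letters match the input read backwards: sad reversed is das. The word is simply reversed.
For staple: reverse → elpats.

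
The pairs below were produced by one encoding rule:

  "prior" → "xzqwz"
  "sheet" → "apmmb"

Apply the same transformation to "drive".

It's a constant shift of +8 (ROT8).
For drive: d+8=l, r+8=z, i+8=q, v+8=d, e+8=m.

lzqdm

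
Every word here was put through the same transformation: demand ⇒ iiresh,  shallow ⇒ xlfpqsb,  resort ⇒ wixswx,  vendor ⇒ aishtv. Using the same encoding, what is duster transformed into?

Shifts by position in demand: pos 0: d→i (+5), pos 1: e→i (+4), pos 2: m→r (+5), pos 3: a→e (+4) — repeating every 2. A repeating key of period 2 is used — shifts +5, +4 over and over.
On duster: d+5=i, u+4=y, s+5=x, t+4=x, e+5=j, r+4=v.

iyxxjv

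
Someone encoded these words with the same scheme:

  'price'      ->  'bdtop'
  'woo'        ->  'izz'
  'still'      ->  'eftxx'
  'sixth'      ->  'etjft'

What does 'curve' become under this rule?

Vowels shift forward by 11 and consonants shift forward by 12.
On curve: c(cons)+12=o, u(vowel)+11=f, r(cons)+12=d, v(cons)+12=h, e(vowel)+11=p.

ofdhp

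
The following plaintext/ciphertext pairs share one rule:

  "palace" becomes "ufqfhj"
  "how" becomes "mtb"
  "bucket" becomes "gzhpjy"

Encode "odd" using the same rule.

tii

Compare letters: p→u is +5, a→f is +5, l→q is +5 — a constant shift. Every letter moves 5 places later in the alphabet, wrapping around z→a.
On odd: o+5=t, d+5=i, d+5=i.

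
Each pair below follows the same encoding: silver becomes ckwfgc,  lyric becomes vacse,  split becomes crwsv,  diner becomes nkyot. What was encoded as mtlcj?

Shifts by position in silver: pos 0: s→c (+10), pos 1: i→k (+2), pos 2: l→w (+11), pos 3: v→f (+10), pos 4: e→g (+2), pos 5: r→c (+11) — repeating every 3. The shifts repeat in a cycle of length 3: positions 0,1,… shift by +10, +2, +11, then the pattern repeats.
Decoding mtlcj: m−10=c, t−2=r, l−11=a, c−10=s, j−2=h.

crash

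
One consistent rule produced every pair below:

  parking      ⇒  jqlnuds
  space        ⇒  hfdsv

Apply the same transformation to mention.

qrlwqhp

The word is reversed, then every letter is shifted forward by 3.
On mention: reverse → noitnem; then shift: n+3=q, o+3=r, i+3=l, t+3=w, n+3=q, e+3=h, m+3=p.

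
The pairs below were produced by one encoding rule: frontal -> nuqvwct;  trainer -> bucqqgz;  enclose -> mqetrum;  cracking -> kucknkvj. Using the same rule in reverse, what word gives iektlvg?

Shifts by position in frontal: pos 0: f→n (+8), pos 1: r→u (+3), pos 2: o→q (+2), pos 3: n→v (+8), pos 4: t→w (+3), pos 5: a→c (+2) — repeating every 3. A repeating key of period 3 is used — shifts +8, +3, +2 over and over.
Undoing it on iektlvg: i−8=a, e−3=b, k−2=i, t−8=l, l−3=i, v−2=t, g−8=y.

ability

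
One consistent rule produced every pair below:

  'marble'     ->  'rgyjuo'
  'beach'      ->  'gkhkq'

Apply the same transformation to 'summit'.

xaturd

Letter i (0-indexed) is shifted by i+5, so successive shifts are 5, 6, 7, ….
Applying it to summit: s+5=x, u+6=a, m+7=t, m+8=u, i+9=r, t+10=d.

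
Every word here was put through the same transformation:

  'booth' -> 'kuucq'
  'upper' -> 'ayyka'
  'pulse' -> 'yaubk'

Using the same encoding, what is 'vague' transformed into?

The shift depends on letter class: consonant b→k is +9, but vowel o→u is +6. Vowels shift forward by 6 and consonants shift forward by 9.
Applying it to vague: v(cons)+9=e, a(vowel)+6=g, g(cons)+9=p, u(vowel)+6=a, e(vowel)+6=k.

egpak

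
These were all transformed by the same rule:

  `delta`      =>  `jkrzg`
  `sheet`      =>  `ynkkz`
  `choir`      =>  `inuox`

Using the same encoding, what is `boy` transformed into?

hue

Each letter is shifted forward by 6 in the alphabet (a Caesar shift of +6).
For boy: b+6=h, o+6=u, y+6=e.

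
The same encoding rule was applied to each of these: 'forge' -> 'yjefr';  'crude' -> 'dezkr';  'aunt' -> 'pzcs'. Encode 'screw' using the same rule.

ldern

This is an affine cipher: with a=0,…,z=25, each position x becomes (7x+15) mod 26.
Applying it to screw: s(18)→7·18+15≡11=l; c(2)→7·2+15≡3=d; r(17)→7·17+15≡4=e; e(4)→7·4+15≡17=r; w(22)→7·22+15≡13=n (all mod 26).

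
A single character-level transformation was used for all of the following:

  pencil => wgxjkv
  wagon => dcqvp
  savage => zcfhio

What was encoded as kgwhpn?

demand

Shifts by position in pencil: pos 0: p→w (+7), pos 1: e→g (+2), pos 2: n→x (+10), pos 3: c→j (+7), pos 4: i→k (+2), pos 5: l→v (+10) — repeating every 3. The shifts repeat in a cycle of length 3: positions 0,1,… shift by +7, +2, +10, then the pattern repeats.
Decoding kgwhpn: k−7=d, g−2=e, w−10=m, h−7=a, p−2=n, n−10=d.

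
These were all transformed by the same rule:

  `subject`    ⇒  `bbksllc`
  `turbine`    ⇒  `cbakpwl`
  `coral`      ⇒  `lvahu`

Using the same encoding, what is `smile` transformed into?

bvpul

Two shifts are in play — +7 for a/e/i/o/u, +9 for every other letter.
Applying it to smile: s(cons)+9=b, m(cons)+9=v, i(vowel)+7=p, l(cons)+9=u, e(vowel)+7=l.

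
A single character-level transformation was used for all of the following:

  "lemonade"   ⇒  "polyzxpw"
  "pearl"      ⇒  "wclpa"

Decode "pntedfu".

justice

The output letters match the input read backwards, each shifted +11: lemonade reversed is edanomel. Two steps: reverse the string, then apply a Caesar shift of +11.
Decoding pntedfu: shift back: p−11=e, n−11=c, t−11=i, e−11=t, d−11=s, f−11=u, u−11=j → ecitsuj; then reverse → justice.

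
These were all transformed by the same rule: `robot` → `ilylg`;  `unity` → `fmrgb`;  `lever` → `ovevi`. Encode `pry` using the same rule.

This is the alphabet-reversal cipher (Atbash): a becomes z, b becomes y, etc.
On pry: p↔k, r↔i, y↔b.

kib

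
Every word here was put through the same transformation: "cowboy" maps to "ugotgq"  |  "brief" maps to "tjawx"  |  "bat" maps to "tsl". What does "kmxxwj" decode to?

It's a constant shift of +18 (ROT18).
Reversing it on kmxxwj: k−18=s, m−18=u, x−18=f, x−18=f, w−18=e, j−18=r.

suffer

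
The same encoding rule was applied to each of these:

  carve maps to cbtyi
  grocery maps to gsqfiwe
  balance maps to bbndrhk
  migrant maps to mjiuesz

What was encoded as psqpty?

The shift increases by 1 at each position, starting from +0: 0, 1, 2, ….
Reversing it on psqpty: p−0=p, s−1=r, q−2=o, p−3=m, t−4=p, y−5=t.

prompt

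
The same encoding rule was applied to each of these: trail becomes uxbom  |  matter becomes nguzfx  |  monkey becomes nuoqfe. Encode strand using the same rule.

tzsgoj

Shifts by position in trail: pos 0: t→u (+1), pos 1: r→x (+6), pos 2: a→b (+1), pos 3: i→o (+6) — repeating every 2. It's a Vigenère-style cipher with numeric key [1,6]: position i shifts by key[i mod 2].
On strand: s+1=t, t+6=z, r+1=s, a+6=g, n+1=o, d+6=j.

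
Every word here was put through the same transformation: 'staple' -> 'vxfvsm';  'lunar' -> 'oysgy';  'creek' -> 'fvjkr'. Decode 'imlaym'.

figure

In staple: s→v is +3, t→x is +4, a→f is +5, p→v is +6 — the shift increases by 1 each position. Letter i (0-indexed) is shifted by i+3, so successive shifts are 3, 4, 5, ….
Reversing it on imlaym: i−3=f, m−4=i, l−5=g, a−6=u, y−7=r, m−8=e.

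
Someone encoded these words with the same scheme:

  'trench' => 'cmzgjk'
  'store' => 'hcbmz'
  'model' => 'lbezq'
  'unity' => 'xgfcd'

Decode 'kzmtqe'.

herald

t(19)→c(2) and r(17)→m(12) fit y≡21x+19 (mod 26); the inverse of 21 mod 26 is 5. This is an affine cipher: with a=0,…,z=25, each position x becomes (21x+19) mod 26.
Undoing it on kzmtqe: k(10)→5·(10−19)≡7=h; z(25)→5·(25−19)≡4=e; m(12)→5·(12−19)≡17=r; t(19)→5·(19−19)≡0=a; q(16)→5·(16−19)≡11=l; e(4)→5·(4−19)≡3=d (all mod 26).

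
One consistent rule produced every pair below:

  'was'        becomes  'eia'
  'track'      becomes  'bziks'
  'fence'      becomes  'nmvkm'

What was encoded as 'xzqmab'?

Compare letters: w→e is +8, a→i is +8, s→a is +8 — a constant shift. It's a constant shift of +8 (ROT8).
Undoing it on xzqmab: x−8=p, z−8=r, q−8=i, m−8=e, a−8=s, b−8=t.

priest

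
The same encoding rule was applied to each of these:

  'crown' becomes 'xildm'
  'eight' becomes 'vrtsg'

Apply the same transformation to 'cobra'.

xlyiz

Letters are reflected about the middle of the alphabet (position → 25−position): Atbash.
For cobra: c↔x, o↔l, b↔y, r↔i, a↔z.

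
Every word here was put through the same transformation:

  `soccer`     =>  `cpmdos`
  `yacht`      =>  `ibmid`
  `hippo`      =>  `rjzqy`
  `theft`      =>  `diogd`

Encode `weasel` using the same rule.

Shifts by position in soccer: pos 0: s→c (+10), pos 1: o→p (+1), pos 2: c→m (+10), pos 3: c→d (+1) — repeating every 2. The shifts repeat in a cycle of length 2: positions 0,1,… shift by +10, +1, then the pattern repeats.
On weasel: w+10=g, e+1=f, a+10=k, s+1=t, e+10=o, l+1=m.

gfktom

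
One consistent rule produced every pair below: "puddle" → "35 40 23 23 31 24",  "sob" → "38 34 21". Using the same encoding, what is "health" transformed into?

27 24 20 31 39 27

p is letter #16 and maps to 35: an offset of 19. The number is (letter's place in the alphabet, a=1) + 19.
Applying it to health: h=8→27, e=5→24, a=1→20, l=12→31, t=20→39, h=8→27.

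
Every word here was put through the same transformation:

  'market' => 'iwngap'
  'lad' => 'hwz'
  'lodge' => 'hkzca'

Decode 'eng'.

Compare letters: m→i is +22, a→w is +22, r→n is +22 — a constant shift. This is a Caesar cipher with shift 22.
Undoing it on eng: e−22=i, n−22=r, g−22=k.

irk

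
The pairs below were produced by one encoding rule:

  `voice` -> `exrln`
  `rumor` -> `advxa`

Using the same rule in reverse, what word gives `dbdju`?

usual

Compare letters: v→e is +9, o→x is +9, i→r is +9 — a constant shift. It's a constant shift of +9 (ROT9).
Undoing it on dbdju: d−9=u, b−9=s, d−9=u, j−9=a, u−9=l.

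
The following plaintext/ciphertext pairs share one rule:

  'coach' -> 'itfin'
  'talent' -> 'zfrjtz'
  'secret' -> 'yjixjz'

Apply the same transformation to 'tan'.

zft

The shift depends on letter class: consonant c→i is +6, but vowel o→t is +5. Two shifts are in play — +5 for a/e/i/o/u, +6 for every other letter.
Applying it to tan: t(cons)+6=z, a(vowel)+5=f, n(cons)+6=t.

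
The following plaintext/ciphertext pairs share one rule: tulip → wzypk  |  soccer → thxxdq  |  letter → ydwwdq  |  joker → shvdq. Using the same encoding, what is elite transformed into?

dypwd

Each letter's alphabet position (a=0..z=25) is mapped through 3·x+17 mod 26 — an affine cipher.
On elite: e(4)→3·4+17≡3=d; l(11)→3·11+17≡24=y; i(8)→3·8+17≡15=p; t(19)→3·19+17≡22=w; e(4)→3·4+17≡3=d (all mod 26).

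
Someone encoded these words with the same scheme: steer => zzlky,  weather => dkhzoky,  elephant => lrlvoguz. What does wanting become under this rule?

dguzptn

Shifts by position in steer: pos 0: s→z (+7), pos 1: t→z (+6), pos 2: e→l (+7), pos 3: e→k (+6) — repeating every 2. The shifts repeat in a cycle of length 2: positions 0,1,… shift by +7, +6, then the pattern repeats.
Applying it to wanting: w+7=d, a+6=g, n+7=u, t+6=z, i+7=p, n+6=t, g+7=n.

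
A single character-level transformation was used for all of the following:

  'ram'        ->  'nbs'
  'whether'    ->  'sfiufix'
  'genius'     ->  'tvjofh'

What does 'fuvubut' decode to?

statute

The output letters match the input read backwards, each shifted +1: ram reversed is mar. Two steps: reverse the string, then apply a Caesar shift of +1.
Undoing it on fuvubut: shift back: f−1=e, u−1=t, v−1=u, u−1=t, b−1=a, u−1=t, t−1=s → etutats; then reverse → statute.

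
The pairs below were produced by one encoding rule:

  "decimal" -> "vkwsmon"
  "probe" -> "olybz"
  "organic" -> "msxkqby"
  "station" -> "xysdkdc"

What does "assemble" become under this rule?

The output letters match the input read backwards, each shifted +10: decimal reversed is lamiced. Read the word backwards and shift each letter +10.
For assemble: reverse → elbmessa; then shift: e+10=o, l+10=v, b+10=l, m+10=w, e+10=o, s+10=c, s+10=c, a+10=k.

ovlwocck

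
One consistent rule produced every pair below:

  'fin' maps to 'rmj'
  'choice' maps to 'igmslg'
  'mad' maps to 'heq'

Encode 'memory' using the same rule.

Read the word backwards and shift each letter +4.
For memory: reverse → yromem; then shift: y+4=c, r+4=v, o+4=s, m+4=q, e+4=i, m+4=q.

cvsqiq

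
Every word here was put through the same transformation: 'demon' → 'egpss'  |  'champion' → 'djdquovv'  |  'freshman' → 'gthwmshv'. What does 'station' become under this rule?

tvdxnuu

In demon: d→e is +1, e→g is +2, m→p is +3, o→s is +4 — the shift increases by 1 each position. The shift increases by 1 at each position, starting from +1: 1, 2, 3, ….
Applying it to station: s+1=t, t+2=v, a+3=d, t+4=x, i+5=n, o+6=u, n+7=u.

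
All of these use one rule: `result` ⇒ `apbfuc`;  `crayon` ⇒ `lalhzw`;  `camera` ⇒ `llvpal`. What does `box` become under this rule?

kzg

The shift depends on letter class: consonant r→a is +9, but vowel e→p is +11. The rule splits by letter class: vowels +11, consonants +9.
For box: b(cons)+9=k, o(vowel)+11=z, x(cons)+9=g.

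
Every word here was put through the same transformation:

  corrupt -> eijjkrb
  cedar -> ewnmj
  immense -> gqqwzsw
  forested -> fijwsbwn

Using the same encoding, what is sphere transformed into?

c(2)→e(4) and o(14)→i(8) fit y≡9x+12 (mod 26); the inverse of 9 mod 26 is 3. This is an affine cipher: with a=0,…,z=25, each position x becomes (9x+12) mod 26.
Applying it to sphere: s(18)→9·18+12≡18=s; p(15)→9·15+12≡17=r; h(7)→9·7+12≡23=x; e(4)→9·4+12≡22=w; r(17)→9·17+12≡9=j; e(4)→9·4+12≡22=w (all mod 26).

srxwjw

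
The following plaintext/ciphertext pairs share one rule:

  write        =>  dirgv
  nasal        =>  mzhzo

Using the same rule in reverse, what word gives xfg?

cut

Letters are reflected about the middle of the alphabet (position → 25−position): Atbash.
Reversing it on xfg: x↔c, f↔u, g↔t.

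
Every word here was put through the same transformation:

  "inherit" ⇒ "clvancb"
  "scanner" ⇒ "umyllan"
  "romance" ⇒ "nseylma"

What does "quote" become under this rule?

i(8)→c(2) and n(13)→l(11) fit y≡7x+24 (mod 26); the inverse of 7 mod 26 is 15. Each letter's alphabet position (a=0..z=25) is mapped through 7·x+24 mod 26 — an affine cipher.
Applying it to quote: q(16)→7·16+24≡6=g; u(20)→7·20+24≡8=i; o(14)→7·14+24≡18=s; t(19)→7·19+24≡1=b; e(4)→7·4+24≡0=a (all mod 26).

gisba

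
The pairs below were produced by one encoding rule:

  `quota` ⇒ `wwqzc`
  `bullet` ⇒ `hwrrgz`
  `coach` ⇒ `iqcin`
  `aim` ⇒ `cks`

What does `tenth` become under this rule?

Vowels shift forward by 2 and consonants shift forward by 6.
On tenth: t(cons)+6=z, e(vowel)+2=g, n(cons)+6=t, t(cons)+6=z, h(cons)+6=n.

zgtzn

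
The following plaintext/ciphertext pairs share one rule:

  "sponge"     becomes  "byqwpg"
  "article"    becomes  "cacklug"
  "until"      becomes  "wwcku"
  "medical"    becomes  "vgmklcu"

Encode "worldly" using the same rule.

Vowels shift forward by 2 and consonants shift forward by 9.
Applying it to worldly: w(cons)+9=f, o(vowel)+2=q, r(cons)+9=a, l(cons)+9=u, d(cons)+9=m, l(cons)+9=u, y(cons)+9=h.

fqaumuh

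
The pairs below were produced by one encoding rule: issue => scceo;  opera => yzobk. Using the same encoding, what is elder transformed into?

ovnob

Compare letters: i→s is +10, s→c is +10, s→c is +10 — a constant shift. Each letter is shifted forward by 10 in the alphabet (a Caesar shift of +10).
Applying it to elder: e+10=o, l+10=v, d+10=n, e+10=o, r+10=b.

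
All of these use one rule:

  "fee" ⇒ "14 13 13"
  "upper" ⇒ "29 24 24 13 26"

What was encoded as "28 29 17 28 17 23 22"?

tuition

f is letter #6 and maps to 14: an offset of 8. Each letter is replaced by its alphabet position (a=1..z=26) + 8.
Reversing it on 28 29 17 28 17 23 22: 28→(28−8)÷1=20=t, 29→(29−8)÷1=21=u, 17→(17−8)÷1=9=i, 28→(28−8)÷1=20=t, 17→(17−8)÷1=9=i, 23→(23−8)÷1=15=o, 22→(22−8)÷1=14=n.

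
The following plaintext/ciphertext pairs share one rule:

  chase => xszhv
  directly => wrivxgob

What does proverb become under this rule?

kileviy

Each pair mirrors across the alphabet (c↔x, h↔s, a↔z): positions sum to 25. This is the alphabet-reversal cipher (Atbash): a becomes z, b becomes y, etc.
Applying it to proverb: p↔k, r↔i, o↔l, v↔e, e↔v, r↔i, b↔y.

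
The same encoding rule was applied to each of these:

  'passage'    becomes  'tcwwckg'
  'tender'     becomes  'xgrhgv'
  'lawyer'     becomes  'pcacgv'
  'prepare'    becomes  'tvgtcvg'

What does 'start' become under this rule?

The shift depends on letter class: consonant p→t is +4, but vowel a→c is +2. Vowels shift forward by 2 and consonants shift forward by 4.
On start: s(cons)+4=w, t(cons)+4=x, a(vowel)+2=c, r(cons)+4=v, t(cons)+4=x.

wxcvx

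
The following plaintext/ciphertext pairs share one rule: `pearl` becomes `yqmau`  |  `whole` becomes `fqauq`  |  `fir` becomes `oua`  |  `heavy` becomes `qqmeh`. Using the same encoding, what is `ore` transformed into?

aaq

The shift depends on letter class: consonant p→y is +9, but vowel e→q is +12. The rule splits by letter class: vowels +12, consonants +9.
Applying it to ore: o(vowel)+12=a, r(cons)+9=a, e(vowel)+12=q.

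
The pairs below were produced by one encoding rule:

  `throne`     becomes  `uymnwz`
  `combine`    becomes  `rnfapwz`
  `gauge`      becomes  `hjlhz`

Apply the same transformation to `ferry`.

Treating letters as 0–25, the rule is x ↦ 17x + 9 (mod 26).
Applying it to ferry: f(5)→17·5+9≡16=q; e(4)→17·4+9≡25=z; r(17)→17·17+9≡12=m; r(17)→17·17+9≡12=m; y(24)→17·24+9≡1=b (all mod 26).

qzmmb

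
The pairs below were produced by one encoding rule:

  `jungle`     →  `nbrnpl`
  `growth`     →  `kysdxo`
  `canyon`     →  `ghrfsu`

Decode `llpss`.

Shifts by position in jungle: pos 0: j→n (+4), pos 1: u→b (+7), pos 2: n→r (+4), pos 3: g→n (+7) — repeating every 2. It's a Vigenère-style cipher with numeric key [4,7]: position i shifts by key[i mod 2].
Decoding llpss: l−4=h, l−7=e, p−4=l, s−7=l, s−4=o.

hello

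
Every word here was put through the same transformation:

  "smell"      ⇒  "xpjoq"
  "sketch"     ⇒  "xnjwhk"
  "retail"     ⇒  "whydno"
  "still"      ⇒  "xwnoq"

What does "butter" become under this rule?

Shifts by position in smell: pos 0: s→x (+5), pos 1: m→p (+3), pos 2: e→j (+5), pos 3: l→o (+3) — repeating every 2. A repeating key of period 2 is used — shifts +5, +3 over and over.
Applying it to butter: b+5=g, u+3=x, t+5=y, t+3=w, e+5=j, r+3=u.

gxywju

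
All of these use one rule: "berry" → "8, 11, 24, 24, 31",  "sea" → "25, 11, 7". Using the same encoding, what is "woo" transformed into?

Each letter is replaced by its alphabet position (a=1..z=26) + 6.
For woo: w=23→29, o=15→21, o=15→21.

29, 21, 21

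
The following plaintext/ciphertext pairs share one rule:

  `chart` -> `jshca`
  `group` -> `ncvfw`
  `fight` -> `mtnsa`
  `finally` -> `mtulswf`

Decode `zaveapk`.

spotted

Shifts by position in chart: pos 0: c→j (+7), pos 1: h→s (+11), pos 2: a→h (+7), pos 3: r→c (+11) — repeating every 2. A repeating key of period 2 is used — shifts +7, +11 over and over.
Reversing it on zaveapk: z−7=s, a−11=p, v−7=o, e−11=t, a−7=t, p−11=e, k−7=d.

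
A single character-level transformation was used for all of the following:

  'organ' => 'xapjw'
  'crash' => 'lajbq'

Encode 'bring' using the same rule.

It's a constant shift of +9 (ROT9).
Applying it to bring: b+9=k, r+9=a, i+9=r, n+9=w, g+9=p.

karwp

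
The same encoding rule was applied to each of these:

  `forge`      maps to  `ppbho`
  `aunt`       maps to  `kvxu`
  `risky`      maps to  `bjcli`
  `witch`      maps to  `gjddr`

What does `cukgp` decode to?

staff

A repeating key of period 2 is used — shifts +10, +1 over and over.
Reversing it on cukgp: c−10=s, u−1=t, k−10=a, g−1=f, p−10=f.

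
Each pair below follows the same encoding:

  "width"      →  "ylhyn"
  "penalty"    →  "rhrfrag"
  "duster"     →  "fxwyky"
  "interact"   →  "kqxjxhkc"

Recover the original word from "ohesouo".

meaning

Each letter shifts forward by (position + 2), i.e. 2, 3, 4, … — the shift grows by one for each successive letter.
Undoing it on ohesouo: o−2=m, h−3=e, e−4=a, s−5=n, o−6=i, u−7=n, o−8=g.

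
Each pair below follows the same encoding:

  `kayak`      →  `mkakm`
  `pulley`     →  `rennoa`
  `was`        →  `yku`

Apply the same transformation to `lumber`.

neodot

The shift depends on letter class: consonant k→m is +2, but vowel a→k is +10. Two shifts are in play — +10 for a/e/i/o/u, +2 for every other letter.
Applying it to lumber: l(cons)+2=n, u(vowel)+10=e, m(cons)+2=o, b(cons)+2=d, e(vowel)+10=o, r(cons)+2=t.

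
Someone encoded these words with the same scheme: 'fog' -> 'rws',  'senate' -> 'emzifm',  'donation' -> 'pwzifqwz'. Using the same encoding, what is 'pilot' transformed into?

Two shifts are in play — +8 for a/e/i/o/u, +12 for every other letter.
For pilot: p(cons)+12=b, i(vowel)+8=q, l(cons)+12=x, o(vowel)+8=w, t(cons)+12=f.

bqxwf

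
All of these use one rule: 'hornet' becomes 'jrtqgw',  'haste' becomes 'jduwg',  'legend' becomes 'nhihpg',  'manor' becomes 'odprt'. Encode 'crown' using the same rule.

The shifts repeat in a cycle of length 2: positions 0,1,… shift by +2, +3, then the pattern repeats.
For crown: c+2=e, r+3=u, o+2=q, w+3=z, n+2=p.

euqzp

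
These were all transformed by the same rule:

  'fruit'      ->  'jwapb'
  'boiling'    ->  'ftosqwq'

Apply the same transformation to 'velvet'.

zjrcmc

In fruit: f→j is +4, r→w is +5, u→a is +6, i→p is +7 — the shift increases by 1 each position. The shift increases by 1 at each position, starting from +4: 4, 5, 6, ….
For velvet: v+4=z, e+5=j, l+6=r, v+7=c, e+8=m, t+9=c.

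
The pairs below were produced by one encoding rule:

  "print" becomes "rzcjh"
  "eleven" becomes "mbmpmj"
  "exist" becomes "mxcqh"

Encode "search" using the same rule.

p(15)→r(17) and r(17)→z(25) fit y≡17x+22 (mod 26); the inverse of 17 mod 26 is 23. This is an affine cipher: with a=0,…,z=25, each position x becomes (17x+22) mod 26.
On search: s(18)→17·18+22≡16=q; e(4)→17·4+22≡12=m; a(0)→17·0+22≡22=w; r(17)→17·17+22≡25=z; c(2)→17·2+22≡4=e; h(7)→17·7+22≡11=l (all mod 26).

qmwzel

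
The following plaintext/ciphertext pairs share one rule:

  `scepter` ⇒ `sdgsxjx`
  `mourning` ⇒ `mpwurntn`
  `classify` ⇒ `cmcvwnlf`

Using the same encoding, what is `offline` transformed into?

oghomsk

In scepter: s→s is +0, c→d is +1, e→g is +2, p→s is +3 — the shift increases by 1 each position. Each letter shifts forward by its position index (0, 1, 2, …) — the shift grows by one for each successive letter.
Applying it to offline: o+0=o, f+1=g, f+2=h, l+3=o, i+4=m, n+5=s, e+6=k.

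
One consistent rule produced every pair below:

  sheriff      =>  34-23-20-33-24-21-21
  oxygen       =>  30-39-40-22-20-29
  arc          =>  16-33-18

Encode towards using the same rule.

s is letter #19 and maps to 34: an offset of 15. Letters become their 1-based position plus 15 (so a→16, b→17, …).
Applying it to towards: t=20→35, o=15→30, w=23→38, a=1→16, r=18→33, d=4→19, s=19→34.

35-30-38-16-33-19-34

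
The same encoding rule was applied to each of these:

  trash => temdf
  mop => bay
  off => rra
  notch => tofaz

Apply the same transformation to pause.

qegmb

Two steps: reverse the string, then apply a Caesar shift of +12.
On pause: reverse → esuap; then shift: e+12=q, s+12=e, u+12=g, a+12=m, p+12=b.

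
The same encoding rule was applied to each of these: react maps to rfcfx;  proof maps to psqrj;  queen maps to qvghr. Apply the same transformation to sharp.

sicut

In react: r→r is +0, e→f is +1, a→c is +2, c→f is +3 — the shift increases by 1 each position. The shift increases by 1 at each position, starting from +0: 0, 1, 2, ….
Applying it to sharp: s+0=s, h+1=i, a+2=c, r+3=u, p+4=t.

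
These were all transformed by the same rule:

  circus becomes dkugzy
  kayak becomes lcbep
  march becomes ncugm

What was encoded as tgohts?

The shift increases by 1 at each position, starting from +1: 1, 2, 3, ….
Decoding tgohts: t−1=s, g−2=e, o−3=l, h−4=d, t−5=o, s−6=m.

seldom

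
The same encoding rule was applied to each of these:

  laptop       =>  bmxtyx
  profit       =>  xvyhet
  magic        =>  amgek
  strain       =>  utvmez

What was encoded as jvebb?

Each letter's alphabet position (a=0..z=25) is mapped through 25·x+12 mod 26 — an affine cipher.
Decoding jvebb: j(9)→25·(9−12)≡3=d; v(21)→25·(21−12)≡17=r; e(4)→25·(4−12)≡8=i; b(1)→25·(1−12)≡11=l; b(1)→25·(1−12)≡11=l (all mod 26).

drill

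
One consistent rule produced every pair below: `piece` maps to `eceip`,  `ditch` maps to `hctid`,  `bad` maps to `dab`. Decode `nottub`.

button

The output letters match the input read backwards: piece reversed is eceip. It's just the letters in reverse order.
Decoding nottub: then reverse → button.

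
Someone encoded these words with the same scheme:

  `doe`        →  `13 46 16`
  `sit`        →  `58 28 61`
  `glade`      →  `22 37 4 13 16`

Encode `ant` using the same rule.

d(#4)→13 and o(#15)→46: differences scale by 3, so n = 3·pos + 1. With a=1..z=26, the number is 3·pos + 1.
On ant: a=1→4, n=14→43, t=20→61.

4 43 61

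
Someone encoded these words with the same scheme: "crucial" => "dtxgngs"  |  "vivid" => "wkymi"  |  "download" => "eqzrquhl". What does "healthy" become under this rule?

In crucial: c→d is +1, r→t is +2, u→x is +3, c→g is +4 — the shift increases by 1 each position. Letter i (0-indexed) is shifted by i+1, so successive shifts are 1, 2, 3, ….
For healthy: h+1=i, e+2=g, a+3=d, l+4=p, t+5=y, h+6=n, y+7=f.

igdpynf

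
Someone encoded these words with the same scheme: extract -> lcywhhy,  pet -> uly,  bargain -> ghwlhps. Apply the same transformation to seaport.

The shift depends on letter class: consonant x→c is +5, but vowel e→l is +7. Two shifts are in play — +7 for a/e/i/o/u, +5 for every other letter.
For seaport: s(cons)+5=x, e(vowel)+7=l, a(vowel)+7=h, p(cons)+5=u, o(vowel)+7=v, r(cons)+5=w, t(cons)+5=y.

xlhuvwy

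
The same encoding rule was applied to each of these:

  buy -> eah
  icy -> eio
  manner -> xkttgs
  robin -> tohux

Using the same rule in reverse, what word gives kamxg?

The output letters match the input read backwards, each shifted +6: buy reversed is yub. The word is reversed, then every letter is shifted forward by 6.
Reversing it on kamxg: shift back: k−6=e, a−6=u, m−6=g, x−6=r, g−6=a → eugra; then reverse → argue.

argue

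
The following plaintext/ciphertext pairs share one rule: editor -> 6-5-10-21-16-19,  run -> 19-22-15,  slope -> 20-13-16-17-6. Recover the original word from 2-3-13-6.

able

e is letter #5 and maps to 6: an offset of 1. The number is (letter's place in the alphabet, a=1) + 1.
Decoding 2-3-13-6: 2→(2−1)÷1=1=a, 3→(3−1)÷1=2=b, 13→(13−1)÷1=12=l, 6→(6−1)÷1=5=e.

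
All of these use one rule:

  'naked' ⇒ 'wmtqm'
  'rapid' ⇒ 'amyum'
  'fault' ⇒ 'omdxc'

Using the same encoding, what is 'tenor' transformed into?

cqwaa

Shifts by position in naked: pos 0: n→w (+9), pos 1: a→m (+12), pos 2: k→t (+9), pos 3: e→q (+12) — repeating every 2. A repeating key of period 2 is used — shifts +9, +12 over and over.
Applying it to tenor: t+9=c, e+12=q, n+9=w, o+12=a, r+9=a.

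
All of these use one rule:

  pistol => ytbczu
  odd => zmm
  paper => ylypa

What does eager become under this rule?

Vowels shift forward by 11 and consonants shift forward by 9.
Applying it to eager: e(vowel)+11=p, a(vowel)+11=l, g(cons)+9=p, e(vowel)+11=p, r(cons)+9=a.

plppa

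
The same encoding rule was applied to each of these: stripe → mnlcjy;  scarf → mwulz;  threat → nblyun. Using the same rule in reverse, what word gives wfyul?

clear

This is a Caesar cipher with shift 20.
Reversing it on wfyul: w−20=c, f−20=l, y−20=e, u−20=a, l−20=r.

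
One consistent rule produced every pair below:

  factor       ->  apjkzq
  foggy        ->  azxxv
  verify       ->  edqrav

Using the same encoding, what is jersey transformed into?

This is an affine cipher: with a=0,…,z=25, each position x becomes (23x+15) mod 26.
For jersey: j(9)→23·9+15≡14=o; e(4)→23·4+15≡3=d; r(17)→23·17+15≡16=q; s(18)→23·18+15≡13=n; e(4)→23·4+15≡3=d; y(24)→23·24+15≡21=v (all mod 26).

odqndv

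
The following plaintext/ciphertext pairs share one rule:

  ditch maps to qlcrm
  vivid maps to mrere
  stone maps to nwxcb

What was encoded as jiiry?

Two steps: reverse the string, then apply a Caesar shift of +9.
Decoding jiiry: shift back: j−9=a, i−9=z, i−9=z, r−9=i, y−9=p → azzip; then reverse → pizza.

pizza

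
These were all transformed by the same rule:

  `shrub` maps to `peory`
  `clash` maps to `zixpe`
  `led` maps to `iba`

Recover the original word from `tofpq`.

wrist

Compare letters: s→p is +23, h→e is +23, r→o is +23 — a constant shift. Each letter is shifted forward by 23 in the alphabet (a Caesar shift of +23).
Reversing it on tofpq: t−23=w, o−23=r, f−23=i, p−23=s, q−23=t.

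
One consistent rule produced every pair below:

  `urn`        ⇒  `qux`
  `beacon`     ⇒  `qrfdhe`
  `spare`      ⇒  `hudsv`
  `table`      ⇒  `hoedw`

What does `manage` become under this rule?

hjdqdp

The output letters match the input read backwards, each shifted +3: urn reversed is nru. The word is reversed, then every letter is shifted forward by 3.
For manage: reverse → eganam; then shift: e+3=h, g+3=j, a+3=d, n+3=q, a+3=d, m+3=p.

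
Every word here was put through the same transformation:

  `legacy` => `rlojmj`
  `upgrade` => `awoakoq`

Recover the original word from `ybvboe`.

In legacy: l→r is +6, e→l is +7, g→o is +8, a→j is +9 — the shift increases by 1 each position. Letter i (0-indexed) is shifted by i+6, so successive shifts are 6, 7, 8, ….
Undoing it on ybvboe: y−6=s, b−7=u, v−8=n, b−9=s, o−10=e, e−11=t.

sunset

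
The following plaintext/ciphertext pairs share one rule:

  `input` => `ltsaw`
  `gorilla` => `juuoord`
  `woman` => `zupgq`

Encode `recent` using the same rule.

A repeating key of period 2 is used — shifts +3, +6 over and over.
On recent: r+3=u, e+6=k, c+3=f, e+6=k, n+3=q, t+6=z.

ukfkqz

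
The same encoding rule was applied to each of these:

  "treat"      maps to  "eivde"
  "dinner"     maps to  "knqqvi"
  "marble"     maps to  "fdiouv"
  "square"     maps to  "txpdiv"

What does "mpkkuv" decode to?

t(19)→e(4) and r(17)→i(8) fit y≡11x+3 (mod 26); the inverse of 11 mod 26 is 19. This is an affine cipher: with a=0,…,z=25, each position x becomes (11x+3) mod 26.
Decoding mpkkuv: m(12)→19·(12−3)≡15=p; p(15)→19·(15−3)≡20=u; k(10)→19·(10−3)≡3=d; k(10)→19·(10−3)≡3=d; u(20)→19·(20−3)≡11=l; v(21)→19·(21−3)≡4=e (all mod 26).

puddle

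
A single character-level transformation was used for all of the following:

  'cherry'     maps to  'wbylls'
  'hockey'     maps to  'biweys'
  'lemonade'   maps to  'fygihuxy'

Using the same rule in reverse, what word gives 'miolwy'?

source

Compare letters: c→w is +20, h→b is +20, e→y is +20 — a constant shift. It's a constant shift of +20 (ROT20).
Undoing it on miolwy: m−20=s, i−20=o, o−20=u, l−20=r, w−20=c, y−20=e.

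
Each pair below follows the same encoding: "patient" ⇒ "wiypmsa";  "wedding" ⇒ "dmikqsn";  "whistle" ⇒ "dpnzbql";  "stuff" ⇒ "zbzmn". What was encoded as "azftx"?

The shifts repeat in a cycle of length 3: positions 0,1,… shift by +7, +8, +5, then the pattern repeats.
Reversing it on azftx: a−7=t, z−8=r, f−5=a, t−7=m, x−8=p.

tramp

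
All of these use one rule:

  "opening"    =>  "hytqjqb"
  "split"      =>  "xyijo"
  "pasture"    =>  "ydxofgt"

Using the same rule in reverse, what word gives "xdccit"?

saddle

o(14)→h(7) and p(15)→y(24) fit y≡17x+3 (mod 26); the inverse of 17 mod 26 is 23. Treating letters as 0–25, the rule is x ↦ 17x + 3 (mod 26).
Decoding xdccit: x(23)→23·(23−3)≡18=s; d(3)→23·(3−3)≡0=a; c(2)→23·(2−3)≡3=d; c(2)→23·(2−3)≡3=d; i(8)→23·(8−3)≡11=l; t(19)→23·(19−3)≡4=e (all mod 26).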